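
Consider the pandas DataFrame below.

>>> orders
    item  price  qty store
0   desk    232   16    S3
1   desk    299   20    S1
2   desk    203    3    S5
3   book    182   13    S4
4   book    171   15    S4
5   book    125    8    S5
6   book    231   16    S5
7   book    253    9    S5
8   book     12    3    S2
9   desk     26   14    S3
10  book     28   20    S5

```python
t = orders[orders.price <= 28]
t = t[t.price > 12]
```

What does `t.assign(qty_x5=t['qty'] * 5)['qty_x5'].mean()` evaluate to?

filter rows where price <= 28:
    item  price  qty store
8   book     12    3    S2
9   desk     26   14    S3
10  book     28   20    S5
filter rows where price > 12:
    item  price  qty store
9   desk     26   14    S3
10  book     28   20    S5
add column qty_x5 = t['qty'] * 5:
    item  price  qty store  qty_x5
9   desk     26   14    S3      70
10  book     28   20    S5     100
Taking the mean of column 'qty_x5' gives 85.0.

85.0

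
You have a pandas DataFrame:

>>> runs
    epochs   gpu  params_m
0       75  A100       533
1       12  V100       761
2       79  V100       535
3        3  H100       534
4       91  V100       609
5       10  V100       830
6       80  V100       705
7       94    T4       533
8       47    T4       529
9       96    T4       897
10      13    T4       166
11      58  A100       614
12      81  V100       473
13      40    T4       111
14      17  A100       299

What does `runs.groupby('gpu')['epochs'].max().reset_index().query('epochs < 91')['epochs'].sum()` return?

78

group by gpu, max of epochs:
gpu
A100    75
H100     3
T4      96
V100    91
Name: epochs, dtype: int64
reset_index():
    gpu  epochs
0  A100      75
1  H100       3
2    T4      96
3  V100      91
filter rows where epochs < 91:
    gpu  epochs
0  A100      75
1  H100       3
Reading off the sum of column 'epochs', we get 78.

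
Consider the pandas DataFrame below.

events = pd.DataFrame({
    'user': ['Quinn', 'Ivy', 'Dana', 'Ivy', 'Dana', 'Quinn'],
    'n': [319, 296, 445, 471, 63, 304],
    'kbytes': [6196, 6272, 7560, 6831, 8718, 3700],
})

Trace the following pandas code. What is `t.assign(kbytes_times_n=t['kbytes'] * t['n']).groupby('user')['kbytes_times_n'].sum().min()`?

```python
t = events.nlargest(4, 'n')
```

3101324

take 4 rows with largest n:
    user    n  kbytes
3    Ivy  471    6831
2   Dana  445    7560
0  Quinn  319    6196
5  Quinn  304    3700
add column kbytes_times_n = t['kbytes'] * t['n']:
    user    n  kbytes  kbytes_times_n
3    Ivy  471    6831         3217401
2   Dana  445    7560         3364200
0  Quinn  319    6196         1976524
5  Quinn  304    3700         1124800
group by user, sum of kbytes_times_n:
user
Dana     3364200
Ivy      3217401
Quinn    3101324
Name: kbytes_times_n, dtype: int64
Taking the min of the resulting series gives 3101324.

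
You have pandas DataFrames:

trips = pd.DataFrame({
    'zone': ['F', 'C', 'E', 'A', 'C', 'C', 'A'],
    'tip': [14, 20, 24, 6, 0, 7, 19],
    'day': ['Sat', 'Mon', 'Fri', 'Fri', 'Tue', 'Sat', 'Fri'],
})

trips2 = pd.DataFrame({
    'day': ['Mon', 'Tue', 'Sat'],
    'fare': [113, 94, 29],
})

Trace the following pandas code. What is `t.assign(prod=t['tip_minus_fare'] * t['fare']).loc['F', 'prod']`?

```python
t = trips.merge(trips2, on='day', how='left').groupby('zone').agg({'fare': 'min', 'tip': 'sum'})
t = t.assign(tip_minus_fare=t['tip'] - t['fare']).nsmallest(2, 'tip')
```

merge on 'day' (how='left') → 7 rows:
  zone  tip  day   fare
0    F   14  Sat   29.0
1    C   20  Mon  113.0
2    E   24  Fri    NaN
3    A    6  Fri    NaN
4    C    0  Tue   94.0
5    C    7  Sat   29.0
6    A   19  Fri    NaN
group by zone: min(fare), sum(tip):
      fare  tip
zone           
A      NaN   25
C     29.0   27
E      NaN   24
F     29.0   14
add column tip_minus_fare = t['tip'] - t['fare']:
      fare  tip  tip_minus_fare
zone                           
A      NaN   25             NaN
C     29.0   27            -2.0
E      NaN   24             NaN
F     29.0   14           -15.0
take 2 rows with smallest tip:
      fare  tip  tip_minus_fare
zone                           
F     29.0   14           -15.0
E      NaN   24             NaN
add column prod = t['tip_minus_fare'] * t['fare']:
      fare  tip  tip_minus_fare   prod
zone                                  
F     29.0   14           -15.0 -435.0
E      NaN   24             NaN    NaN
Finally, value at row 'F', column 'prod' = -435.0.

-435.0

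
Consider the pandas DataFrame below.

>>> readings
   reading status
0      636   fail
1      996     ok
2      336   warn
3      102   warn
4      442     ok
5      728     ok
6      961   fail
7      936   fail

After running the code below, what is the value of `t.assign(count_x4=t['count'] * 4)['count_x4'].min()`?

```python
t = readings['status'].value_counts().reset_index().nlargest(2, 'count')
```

value_counts of status:
status
fail    3
ok      3
warn    2
Name: count, dtype: int64
reset_index():
  status  count
0   fail      3
1     ok      3
2   warn      2
take 2 rows with largest count:
  status  count
0   fail      3
1     ok      3
add column count_x4 = t['count'] * 4:
  status  count  count_x4
0   fail      3        12
1     ok      3        12
The min of column 'count_x4' is 12.

12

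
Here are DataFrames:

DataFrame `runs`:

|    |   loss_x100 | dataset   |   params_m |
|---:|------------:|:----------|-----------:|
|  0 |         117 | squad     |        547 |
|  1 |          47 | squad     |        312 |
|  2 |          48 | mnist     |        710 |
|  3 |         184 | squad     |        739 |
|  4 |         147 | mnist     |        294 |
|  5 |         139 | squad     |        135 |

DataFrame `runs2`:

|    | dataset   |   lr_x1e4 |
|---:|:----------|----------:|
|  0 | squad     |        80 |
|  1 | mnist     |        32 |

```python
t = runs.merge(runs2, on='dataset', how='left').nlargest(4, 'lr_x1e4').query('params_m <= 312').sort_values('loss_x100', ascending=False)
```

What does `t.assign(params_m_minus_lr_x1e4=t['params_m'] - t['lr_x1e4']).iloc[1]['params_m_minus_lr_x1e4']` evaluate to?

merge on 'dataset' (how='left') → 6 rows:
   loss_x100 dataset  params_m  lr_x1e4
0        117   squad       547       80
1         47   squad       312       80
2         48   mnist       710       32
3        184   squad       739       80
4        147   mnist       294       32
5        139   squad       135       80
take 4 rows with largest lr_x1e4:
   loss_x100 dataset  params_m  lr_x1e4
0        117   squad       547       80
1         47   squad       312       80
3        184   squad       739       80
5        139   squad       135       80
filter rows where params_m <= 312:
   loss_x100 dataset  params_m  lr_x1e4
1         47   squad       312       80
5        139   squad       135       80
sort by loss_x100 descending:
   loss_x100 dataset  params_m  lr_x1e4
5        139   squad       135       80
1         47   squad       312       80
add column params_m_minus_lr_x1e4 = t['params_m'] - t['lr_x1e4']:
   loss_x100 dataset  params_m  lr_x1e4  params_m_minus_lr_x1e4
5        139   squad       135       80                      55
1         47   squad       312       80                     232
Reading off the value at position 1, column 'params_m_minus_lr_x1e4', we get 232.

232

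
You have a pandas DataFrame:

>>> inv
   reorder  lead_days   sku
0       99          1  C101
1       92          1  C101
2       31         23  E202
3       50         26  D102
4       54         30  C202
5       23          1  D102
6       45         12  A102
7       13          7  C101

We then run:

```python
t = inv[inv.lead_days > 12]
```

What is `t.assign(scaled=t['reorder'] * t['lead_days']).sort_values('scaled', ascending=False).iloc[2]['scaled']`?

713

filter rows where lead_days > 12:
   reorder  lead_days   sku
2       31         23  E202
3       50         26  D102
4       54         30  C202
add column scaled = t['reorder'] * t['lead_days']:
   reorder  lead_days   sku  scaled
2       31         23  E202     713
3       50         26  D102    1300
4       54         30  C202    1620
sort by scaled descending:
   reorder  lead_days   sku  scaled
4       54         30  C202    1620
3       50         26  D102    1300
2       31         23  E202     713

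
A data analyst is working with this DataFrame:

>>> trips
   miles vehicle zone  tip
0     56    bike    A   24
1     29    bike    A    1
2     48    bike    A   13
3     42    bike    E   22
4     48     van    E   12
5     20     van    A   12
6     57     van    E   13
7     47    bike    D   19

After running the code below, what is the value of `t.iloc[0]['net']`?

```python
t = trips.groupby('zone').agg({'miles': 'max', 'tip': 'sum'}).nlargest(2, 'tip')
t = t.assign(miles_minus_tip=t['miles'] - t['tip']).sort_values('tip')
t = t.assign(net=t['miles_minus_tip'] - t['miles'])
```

-47

group by zone: max(miles), sum(tip):
      miles  tip
zone            
A        56   50
D        47   19
E        57   47
take 2 rows with largest tip:
      miles  tip
zone            
A        56   50
E        57   47
add column miles_minus_tip = t['miles'] - t['tip']:
      miles  tip  miles_minus_tip
zone                             
A        56   50                6
E        57   47               10
sort by tip:
      miles  tip  miles_minus_tip
zone                             
E        57   47               10
A        56   50                6
add column net = t['miles_minus_tip'] - t['miles']:
      miles  tip  miles_minus_tip  net
zone                                  
E        57   47               10  -47
A        56   50                6  -50
value at position 0, column 'net' → -47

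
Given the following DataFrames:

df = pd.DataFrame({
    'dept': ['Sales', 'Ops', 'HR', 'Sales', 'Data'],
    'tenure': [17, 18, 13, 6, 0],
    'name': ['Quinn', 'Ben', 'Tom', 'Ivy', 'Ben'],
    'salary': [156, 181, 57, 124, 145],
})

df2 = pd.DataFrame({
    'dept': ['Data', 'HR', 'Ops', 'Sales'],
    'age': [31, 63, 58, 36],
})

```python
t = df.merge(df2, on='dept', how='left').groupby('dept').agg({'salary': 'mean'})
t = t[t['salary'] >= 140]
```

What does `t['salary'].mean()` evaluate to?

155.333333333

merge on 'dept' (how='left') → 5 rows:
    dept  tenure   name  salary  age
0  Sales      17  Quinn     156   36
1    Ops      18    Ben     181   58
2     HR      13    Tom      57   63
3  Sales       6    Ivy     124   36
4   Data       0    Ben     145   31
group by dept, mean of salary:
       salary
dept         
Data    145.0
HR       57.0
Ops     181.0
Sales   140.0
filter rows where salary >= 140:
       salary
dept         
Data    145.0
Ops     181.0
Sales   140.0
Taking the mean of column 'salary' gives 155.333333333.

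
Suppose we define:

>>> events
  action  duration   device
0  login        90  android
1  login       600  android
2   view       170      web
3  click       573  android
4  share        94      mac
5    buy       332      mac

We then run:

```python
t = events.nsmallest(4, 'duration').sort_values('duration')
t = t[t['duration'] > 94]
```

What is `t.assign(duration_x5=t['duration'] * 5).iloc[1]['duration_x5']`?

take 4 rows with smallest duration:
  action  duration   device
0  login        90  android
4  share        94      mac
2   view       170      web
5    buy       332      mac
sort by duration:
  action  duration   device
0  login        90  android
4  share        94      mac
2   view       170      web
5    buy       332      mac
filter rows where duration > 94:
  action  duration device
2   view       170    web
5    buy       332    mac
add column duration_x5 = t['duration'] * 5:
  action  duration device  duration_x5
2   view       170    web          850
5    buy       332    mac         1660
So iloc[1]['duration_x5'] = 1660.

1660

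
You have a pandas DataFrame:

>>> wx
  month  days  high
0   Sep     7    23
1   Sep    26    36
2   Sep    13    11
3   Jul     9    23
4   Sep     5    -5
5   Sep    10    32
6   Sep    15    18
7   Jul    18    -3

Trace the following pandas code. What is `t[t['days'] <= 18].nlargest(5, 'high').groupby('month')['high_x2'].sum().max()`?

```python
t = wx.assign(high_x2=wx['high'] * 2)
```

168

add column high_x2 = wx['high'] * 2:
  month  days  high  high_x2
0   Sep     7    23       46
1   Sep    26    36       72
2   Sep    13    11       22
3   Jul     9    23       46
4   Sep     5    -5      -10
5   Sep    10    32       64
6   Sep    15    18       36
7   Jul    18    -3       -6
filter rows where days <= 18:
  month  days  high  high_x2
0   Sep     7    23       46
2   Sep    13    11       22
3   Jul     9    23       46
4   Sep     5    -5      -10
5   Sep    10    32       64
6   Sep    15    18       36
7   Jul    18    -3       -6
take 5 rows with largest high:
  month  days  high  high_x2
5   Sep    10    32       64
0   Sep     7    23       46
3   Jul     9    23       46
6   Sep    15    18       36
2   Sep    13    11       22
group by month, sum of high_x2:
month
Jul     46
Sep    168
Name: high_x2, dtype: int64
Then the max of the resulting series: 168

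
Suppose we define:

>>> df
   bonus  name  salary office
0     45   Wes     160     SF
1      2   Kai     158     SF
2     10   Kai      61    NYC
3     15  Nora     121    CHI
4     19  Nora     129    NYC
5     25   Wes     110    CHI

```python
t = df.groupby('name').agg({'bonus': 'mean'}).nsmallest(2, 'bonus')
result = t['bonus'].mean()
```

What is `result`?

11.5

group by name, mean of bonus:
      bonus
name       
Kai     6.0
Nora   17.0
Wes    35.0
take 2 rows with smallest bonus:
      bonus
name       
Kai     6.0
Nora   17.0
Hence 11.5.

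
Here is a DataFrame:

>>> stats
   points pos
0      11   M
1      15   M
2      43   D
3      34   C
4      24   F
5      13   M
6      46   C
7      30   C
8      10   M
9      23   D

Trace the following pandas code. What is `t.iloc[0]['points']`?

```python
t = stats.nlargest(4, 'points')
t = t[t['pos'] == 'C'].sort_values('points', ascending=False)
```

46

take 4 rows with largest points:
   points pos
6      46   C
2      43   D
3      34   C
7      30   C
filter rows where pos == 'C':
   points pos
6      46   C
3      34   C
7      30   C
sort by points descending:
   points pos
6      46   C
3      34   C
7      30   C
Hence 46.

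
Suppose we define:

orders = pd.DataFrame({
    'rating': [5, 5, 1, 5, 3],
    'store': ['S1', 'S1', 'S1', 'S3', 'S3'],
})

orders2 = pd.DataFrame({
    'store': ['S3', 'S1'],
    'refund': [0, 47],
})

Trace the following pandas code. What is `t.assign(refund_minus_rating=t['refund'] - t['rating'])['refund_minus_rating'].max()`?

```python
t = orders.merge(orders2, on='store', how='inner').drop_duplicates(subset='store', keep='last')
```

merge on 'store' (how='inner') → 5 rows:
   rating store  refund
0       5    S1      47
1       5    S1      47
2       1    S1      47
3       5    S3       0
4       3    S3       0
drop duplicate store (keep=last):
   rating store  refund
2       1    S1      47
4       3    S3       0
add column refund_minus_rating = t['refund'] - t['rating']:
   rating store  refund  refund_minus_rating
2       1    S1      47                   46
4       3    S3       0                   -3
Then the max of column 'refund_minus_rating': 46

46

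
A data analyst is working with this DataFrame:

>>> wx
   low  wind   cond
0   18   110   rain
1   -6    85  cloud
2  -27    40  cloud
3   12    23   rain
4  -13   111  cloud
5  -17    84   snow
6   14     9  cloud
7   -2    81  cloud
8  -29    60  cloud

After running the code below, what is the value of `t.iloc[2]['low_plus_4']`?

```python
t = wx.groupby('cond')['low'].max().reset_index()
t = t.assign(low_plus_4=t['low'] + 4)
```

group by cond, max of low:
cond
cloud    14
rain     18
snow    -17
Name: low, dtype: int64
reset_index():
    cond  low
0  cloud   14
1   rain   18
2   snow  -17
add column low_plus_4 = t['low'] + 4:
    cond  low  low_plus_4
0  cloud   14          18
1   rain   18          22
2   snow  -17         -13

-13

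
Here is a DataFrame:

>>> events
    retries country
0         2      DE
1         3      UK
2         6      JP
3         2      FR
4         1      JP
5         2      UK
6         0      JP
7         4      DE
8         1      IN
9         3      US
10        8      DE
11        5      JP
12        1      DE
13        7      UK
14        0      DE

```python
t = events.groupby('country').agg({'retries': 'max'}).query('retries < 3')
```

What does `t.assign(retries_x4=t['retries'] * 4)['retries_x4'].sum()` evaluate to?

group by country, max of retries:
         retries
country         
DE             8
FR             2
IN             1
JP             6
UK             7
US             3
filter rows where retries < 3:
         retries
country         
FR             2
IN             1
add column retries_x4 = t['retries'] * 4:
         retries  retries_x4
country                     
FR             2           8
IN             1           4
Reading off the sum of column 'retries_x4', we get 12.

12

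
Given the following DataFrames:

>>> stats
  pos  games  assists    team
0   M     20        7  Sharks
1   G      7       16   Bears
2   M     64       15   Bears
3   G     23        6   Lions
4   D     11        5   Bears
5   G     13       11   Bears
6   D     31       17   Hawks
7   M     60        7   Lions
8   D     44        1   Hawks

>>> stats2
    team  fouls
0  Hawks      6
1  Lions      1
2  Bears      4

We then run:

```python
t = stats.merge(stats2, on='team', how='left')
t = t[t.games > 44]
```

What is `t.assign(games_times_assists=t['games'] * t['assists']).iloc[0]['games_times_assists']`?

960

merge on 'team' (how='left') → 9 rows:
  pos  games  assists    team  fouls
0   M     20        7  Sharks    NaN
1   G      7       16   Bears    4.0
2   M     64       15   Bears    4.0
3   G     23        6   Lions    1.0
4   D     11        5   Bears    4.0
5   G     13       11   Bears    4.0
6   D     31       17   Hawks    6.0
7   M     60        7   Lions    1.0
8   D     44        1   Hawks    6.0
filter rows where games > 44:
  pos  games  assists   team  fouls
2   M     64       15  Bears    4.0
7   M     60        7  Lions    1.0
add column games_times_assists = t['games'] * t['assists']:
  pos  games  assists   team  fouls  games_times_assists
2   M     64       15  Bears    4.0                  960
7   M     60        7  Lions    1.0                  420
Taking the value at position 0, column 'games_times_assists' gives 960.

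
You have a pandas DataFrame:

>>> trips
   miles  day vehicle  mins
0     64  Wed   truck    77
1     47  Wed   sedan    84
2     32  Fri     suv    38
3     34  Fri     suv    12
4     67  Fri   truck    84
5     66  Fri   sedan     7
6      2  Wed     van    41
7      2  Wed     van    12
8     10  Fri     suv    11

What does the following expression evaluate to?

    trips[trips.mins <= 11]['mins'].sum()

filter rows where mins <= 11:
   miles  day vehicle  mins
5     66  Fri   sedan     7
8     10  Fri     suv    11
sum of column 'mins' → 18

18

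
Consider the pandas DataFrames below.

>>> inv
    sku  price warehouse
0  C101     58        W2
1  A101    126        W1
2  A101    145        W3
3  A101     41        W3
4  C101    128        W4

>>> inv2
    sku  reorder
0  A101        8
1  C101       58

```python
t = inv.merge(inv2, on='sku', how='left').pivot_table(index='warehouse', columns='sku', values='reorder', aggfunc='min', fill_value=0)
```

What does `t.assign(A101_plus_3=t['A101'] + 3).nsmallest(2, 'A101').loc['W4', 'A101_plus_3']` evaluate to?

3

merge on 'sku' (how='left') → 5 rows:
    sku  price warehouse  reorder
0  C101     58        W2       58
1  A101    126        W1        8
2  A101    145        W3        8
3  A101     41        W3        8
4  C101    128        W4       58
pivot: rows=warehouse, cols=sku, min(reorder):
sku        A101  C101
warehouse            
W1            8     0
W2            0    58
W3            8     0
W4            0    58
add column A101_plus_3 = t['A101'] + 3:
sku        A101  C101  A101_plus_3
warehouse                         
W1            8     0           11
W2            0    58            3
W3            8     0           11
W4            0    58            3
take 2 rows with smallest A101:
sku        A101  C101  A101_plus_3
warehouse                         
W2            0    58            3
W4            0    58            3
value at row 'W4', column 'A101_plus_3' → 3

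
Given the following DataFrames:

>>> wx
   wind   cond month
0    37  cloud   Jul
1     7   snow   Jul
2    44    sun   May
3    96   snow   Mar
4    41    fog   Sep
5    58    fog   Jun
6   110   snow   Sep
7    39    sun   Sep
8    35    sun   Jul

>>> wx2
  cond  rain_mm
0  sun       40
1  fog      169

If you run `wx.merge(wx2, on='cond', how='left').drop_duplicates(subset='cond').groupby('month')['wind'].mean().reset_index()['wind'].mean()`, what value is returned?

35.6666666667

merge on 'cond' (how='left') → 9 rows:
   wind   cond month  rain_mm
0    37  cloud   Jul      NaN
1     7   snow   Jul      NaN
2    44    sun   May     40.0
3    96   snow   Mar      NaN
4    41    fog   Sep    169.0
5    58    fog   Jun    169.0
6   110   snow   Sep      NaN
7    39    sun   Sep     40.0
8    35    sun   Jul     40.0
drop duplicate cond (keep=first):
   wind   cond month  rain_mm
0    37  cloud   Jul      NaN
1     7   snow   Jul      NaN
2    44    sun   May     40.0
4    41    fog   Sep    169.0
group by month, mean of wind:
month
Jul    22.0
May    44.0
Sep    41.0
Name: wind, dtype: float64
reset_index():
  month  wind
0   Jul  22.0
1   May  44.0
2   Sep  41.0
Finally, mean of column 'wind' = 35.6666666667.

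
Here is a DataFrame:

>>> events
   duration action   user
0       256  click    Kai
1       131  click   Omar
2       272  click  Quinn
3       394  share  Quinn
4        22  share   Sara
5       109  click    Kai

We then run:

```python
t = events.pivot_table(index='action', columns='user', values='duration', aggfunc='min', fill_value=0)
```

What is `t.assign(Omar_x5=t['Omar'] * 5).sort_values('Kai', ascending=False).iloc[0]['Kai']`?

pivot: rows=action, cols=user, min(duration):
user    Kai  Omar  Quinn  Sara
action                        
click   109   131    272     0
share     0     0    394    22
add column Omar_x5 = t['Omar'] * 5:
user    Kai  Omar  Quinn  Sara  Omar_x5
action                                 
click   109   131    272     0      655
share     0     0    394    22        0
sort by Kai descending:
user    Kai  Omar  Quinn  Sara  Omar_x5
action                                 
click   109   131    272     0      655
share     0     0    394    22        0

109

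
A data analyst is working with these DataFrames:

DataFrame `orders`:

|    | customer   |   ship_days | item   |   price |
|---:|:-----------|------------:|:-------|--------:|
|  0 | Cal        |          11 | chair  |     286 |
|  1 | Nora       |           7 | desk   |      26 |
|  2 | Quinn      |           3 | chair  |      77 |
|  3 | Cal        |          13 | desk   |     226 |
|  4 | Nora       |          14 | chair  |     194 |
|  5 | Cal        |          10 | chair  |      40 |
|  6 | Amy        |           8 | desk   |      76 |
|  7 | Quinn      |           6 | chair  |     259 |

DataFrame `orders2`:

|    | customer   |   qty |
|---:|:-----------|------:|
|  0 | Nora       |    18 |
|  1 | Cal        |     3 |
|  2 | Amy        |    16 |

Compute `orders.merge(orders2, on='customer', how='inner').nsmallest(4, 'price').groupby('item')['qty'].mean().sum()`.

27.5

merge on 'customer' (how='inner') → 6 rows:
  customer  ship_days   item  price  qty
0      Cal         11  chair    286    3
1     Nora          7   desk     26   18
2      Cal         13   desk    226    3
3     Nora         14  chair    194   18
4      Cal         10  chair     40    3
5      Amy          8   desk     76   16
take 4 rows with smallest price:
  customer  ship_days   item  price  qty
1     Nora          7   desk     26   18
4      Cal         10  chair     40    3
5      Amy          8   desk     76   16
3     Nora         14  chair    194   18
group by item, mean of qty:
item
chair    10.5
desk     17.0
Name: qty, dtype: float64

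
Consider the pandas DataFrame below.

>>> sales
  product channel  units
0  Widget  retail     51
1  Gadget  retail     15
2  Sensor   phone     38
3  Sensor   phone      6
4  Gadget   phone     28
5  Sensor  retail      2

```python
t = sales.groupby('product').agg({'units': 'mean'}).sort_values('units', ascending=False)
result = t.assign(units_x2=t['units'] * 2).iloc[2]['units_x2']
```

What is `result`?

30.6666666667

group by product, mean of units:
             units
product           
Gadget   21.500000
Sensor   15.333333
Widget   51.000000
sort by units descending:
             units
product           
Widget   51.000000
Gadget   21.500000
Sensor   15.333333
add column units_x2 = t['units'] * 2:
             units    units_x2
product                       
Widget   51.000000  102.000000
Gadget   21.500000   43.000000
Sensor   15.333333   30.666667
The value at position 2, column 'units_x2' is 30.6666666667.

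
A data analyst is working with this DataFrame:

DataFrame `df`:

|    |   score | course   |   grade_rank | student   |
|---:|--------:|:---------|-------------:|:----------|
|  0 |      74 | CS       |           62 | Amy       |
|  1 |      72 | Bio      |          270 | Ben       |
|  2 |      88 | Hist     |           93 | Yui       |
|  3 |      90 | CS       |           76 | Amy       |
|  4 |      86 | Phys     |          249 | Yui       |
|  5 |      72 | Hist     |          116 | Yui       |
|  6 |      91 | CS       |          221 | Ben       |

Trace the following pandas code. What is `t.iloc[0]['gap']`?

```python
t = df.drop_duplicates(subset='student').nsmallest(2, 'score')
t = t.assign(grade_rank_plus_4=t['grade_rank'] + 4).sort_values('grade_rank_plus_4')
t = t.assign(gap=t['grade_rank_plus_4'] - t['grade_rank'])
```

4

drop duplicate student (keep=first):
   score course  grade_rank student
0     74     CS          62     Amy
1     72    Bio         270     Ben
2     88   Hist          93     Yui
take 2 rows with smallest score:
   score course  grade_rank student
1     72    Bio         270     Ben
0     74     CS          62     Amy
add column grade_rank_plus_4 = t['grade_rank'] + 4:
   score course  grade_rank student  grade_rank_plus_4
1     72    Bio         270     Ben                274
0     74     CS          62     Amy                 66
sort by grade_rank_plus_4:
   score course  grade_rank student  grade_rank_plus_4
0     74     CS          62     Amy                 66
1     72    Bio         270     Ben                274
add column gap = t['grade_rank_plus_4'] - t['grade_rank']:
   score course  grade_rank student  grade_rank_plus_4  gap
0     74     CS          62     Amy                 66    4
1     72    Bio         270     Ben                274    4
Hence 4.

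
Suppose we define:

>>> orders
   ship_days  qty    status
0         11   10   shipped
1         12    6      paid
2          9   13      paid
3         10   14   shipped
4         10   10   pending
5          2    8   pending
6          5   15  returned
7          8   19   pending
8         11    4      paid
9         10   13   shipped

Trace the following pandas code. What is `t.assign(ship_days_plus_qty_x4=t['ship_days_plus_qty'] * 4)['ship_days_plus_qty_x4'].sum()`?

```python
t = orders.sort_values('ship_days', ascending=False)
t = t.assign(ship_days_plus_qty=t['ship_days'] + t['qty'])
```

800

sort by ship_days descending:
   ship_days  qty    status
1         12    6      paid
0         11   10   shipped
8         11    4      paid
3         10   14   shipped
4         10   10   pending
9         10   13   shipped
2          9   13      paid
7          8   19   pending
6          5   15  returned
5          2    8   pending
add column ship_days_plus_qty = t['ship_days'] + t['qty']:
   ship_days  qty    status  ship_days_plus_qty
1         12    6      paid                  18
0         11   10   shipped                  21
8         11    4      paid                  15
3         10   14   shipped                  24
4         10   10   pending                  20
9         10   13   shipped                  23
2          9   13      paid                  22
7          8   19   pending                  27
6          5   15  returned                  20
5          2    8   pending                  10
add column ship_days_plus_qty_x4 = t['ship_days_plus_qty'] * 4:
   ship_days  qty    status  ship_days_plus_qty  ship_days_plus_qty_x4
1         12    6      paid                  18                     72
0         11   10   shipped                  21                     84
8         11    4      paid                  15                     60
3         10   14   shipped                  24                     96
4         10   10   pending                  20                     80
9         10   13   shipped                  23                     92
2          9   13      paid                  22                     88
7          8   19   pending                  27                    108
6          5   15  returned                  20                     80
5          2    8   pending                  10                     40
The sum of column 'ship_days_plus_qty_x4' is 800.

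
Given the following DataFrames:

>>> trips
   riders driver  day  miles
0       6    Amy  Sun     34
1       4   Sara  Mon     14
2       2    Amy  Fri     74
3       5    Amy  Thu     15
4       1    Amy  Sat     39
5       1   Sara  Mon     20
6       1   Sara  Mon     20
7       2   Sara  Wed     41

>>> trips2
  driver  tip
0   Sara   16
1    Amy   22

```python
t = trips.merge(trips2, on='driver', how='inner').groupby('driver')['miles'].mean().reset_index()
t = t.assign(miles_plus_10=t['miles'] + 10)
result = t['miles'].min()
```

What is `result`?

23.75

merge on 'driver' (how='inner') → 8 rows:
   riders driver  day  miles  tip
0       6    Amy  Sun     34   22
1       4   Sara  Mon     14   16
2       2    Amy  Fri     74   22
3       5    Amy  Thu     15   22
4       1    Amy  Sat     39   22
5       1   Sara  Mon     20   16
6       1   Sara  Mon     20   16
7       2   Sara  Wed     41   16
group by driver, mean of miles:
driver
Amy     40.50
Sara    23.75
Name: miles, dtype: float64
reset_index():
  driver  miles
0    Amy  40.50
1   Sara  23.75
add column miles_plus_10 = t['miles'] + 10:
  driver  miles  miles_plus_10
0    Amy  40.50          50.50
1   Sara  23.75          33.75
min of column 'miles' → 23.75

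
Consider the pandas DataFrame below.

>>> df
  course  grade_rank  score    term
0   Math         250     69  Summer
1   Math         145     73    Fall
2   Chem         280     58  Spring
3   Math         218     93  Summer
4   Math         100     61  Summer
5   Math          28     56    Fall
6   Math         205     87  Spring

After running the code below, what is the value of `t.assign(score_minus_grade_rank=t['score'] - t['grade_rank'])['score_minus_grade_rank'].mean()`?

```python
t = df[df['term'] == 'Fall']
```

-22.0

filter rows where term == 'Fall':
  course  grade_rank  score  term
1   Math         145     73  Fall
5   Math          28     56  Fall
add column score_minus_grade_rank = t['score'] - t['grade_rank']:
  course  grade_rank  score  term  score_minus_grade_rank
1   Math         145     73  Fall                     -72
5   Math          28     56  Fall                      28
mean of column 'score_minus_grade_rank' → -22.0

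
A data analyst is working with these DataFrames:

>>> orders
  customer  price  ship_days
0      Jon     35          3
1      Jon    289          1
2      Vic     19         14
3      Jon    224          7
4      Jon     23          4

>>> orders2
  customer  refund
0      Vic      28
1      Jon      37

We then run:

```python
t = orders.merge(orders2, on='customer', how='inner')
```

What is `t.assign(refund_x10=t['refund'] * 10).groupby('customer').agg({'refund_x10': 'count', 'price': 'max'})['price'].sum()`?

308

merge on 'customer' (how='inner') → 5 rows:
  customer  price  ship_days  refund
0      Jon     35          3      37
1      Jon    289          1      37
2      Vic     19         14      28
3      Jon    224          7      37
4      Jon     23          4      37
add column refund_x10 = t['refund'] * 10:
  customer  price  ship_days  refund  refund_x10
0      Jon     35          3      37         370
1      Jon    289          1      37         370
2      Vic     19         14      28         280
3      Jon    224          7      37         370
4      Jon     23          4      37         370
group by customer: count(refund_x10), max(price):
          refund_x10  price
customer                   
Jon                4    289
Vic                1     19
sum of column 'price' → 308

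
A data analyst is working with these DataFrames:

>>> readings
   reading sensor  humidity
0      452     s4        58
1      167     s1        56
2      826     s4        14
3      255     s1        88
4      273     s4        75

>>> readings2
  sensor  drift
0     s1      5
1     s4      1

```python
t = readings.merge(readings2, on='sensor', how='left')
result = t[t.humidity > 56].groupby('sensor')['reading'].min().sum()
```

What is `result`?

merge on 'sensor' (how='left') → 5 rows:
   reading sensor  humidity  drift
0      452     s4        58      1
1      167     s1        56      5
2      826     s4        14      1
3      255     s1        88      5
4      273     s4        75      1
filter rows where humidity > 56:
   reading sensor  humidity  drift
0      452     s4        58      1
3      255     s1        88      5
4      273     s4        75      1
group by sensor, min of reading:
sensor
s1    255
s4    273
Name: reading, dtype: int64

528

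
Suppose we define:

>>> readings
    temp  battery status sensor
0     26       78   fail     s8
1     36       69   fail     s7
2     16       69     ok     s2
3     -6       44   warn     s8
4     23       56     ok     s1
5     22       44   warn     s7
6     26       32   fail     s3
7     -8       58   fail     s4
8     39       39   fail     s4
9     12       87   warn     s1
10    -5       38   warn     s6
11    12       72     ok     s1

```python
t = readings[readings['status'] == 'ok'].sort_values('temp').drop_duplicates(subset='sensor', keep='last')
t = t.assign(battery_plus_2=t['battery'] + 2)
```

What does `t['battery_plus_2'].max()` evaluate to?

filter rows where status == 'ok':
    temp  battery status sensor
2     16       69     ok     s2
4     23       56     ok     s1
11    12       72     ok     s1
sort by temp:
    temp  battery status sensor
11    12       72     ok     s1
2     16       69     ok     s2
4     23       56     ok     s1
drop duplicate sensor (keep=last):
   temp  battery status sensor
2    16       69     ok     s2
4    23       56     ok     s1
add column battery_plus_2 = t['battery'] + 2:
   temp  battery status sensor  battery_plus_2
2    16       69     ok     s2              71
4    23       56     ok     s1              58

71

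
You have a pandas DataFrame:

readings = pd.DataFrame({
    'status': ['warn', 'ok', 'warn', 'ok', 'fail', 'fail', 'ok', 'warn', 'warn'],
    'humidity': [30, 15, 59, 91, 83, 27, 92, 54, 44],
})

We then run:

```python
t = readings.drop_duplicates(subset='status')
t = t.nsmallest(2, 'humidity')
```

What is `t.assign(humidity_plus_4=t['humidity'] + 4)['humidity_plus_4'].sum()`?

drop duplicate status (keep=first):
  status  humidity
0   warn        30
1     ok        15
4   fail        83
take 2 rows with smallest humidity:
  status  humidity
1     ok        15
0   warn        30
add column humidity_plus_4 = t['humidity'] + 4:
  status  humidity  humidity_plus_4
1     ok        15               19
0   warn        30               34

53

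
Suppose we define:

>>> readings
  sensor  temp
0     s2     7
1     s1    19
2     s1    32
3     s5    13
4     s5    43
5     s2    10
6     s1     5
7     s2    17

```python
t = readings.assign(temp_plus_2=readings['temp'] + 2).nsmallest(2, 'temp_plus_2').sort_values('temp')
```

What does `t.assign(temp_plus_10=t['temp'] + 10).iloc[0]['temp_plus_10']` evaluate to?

add column temp_plus_2 = readings['temp'] + 2:
  sensor  temp  temp_plus_2
0     s2     7            9
1     s1    19           21
2     s1    32           34
3     s5    13           15
4     s5    43           45
5     s2    10           12
6     s1     5            7
7     s2    17           19
take 2 rows with smallest temp_plus_2:
  sensor  temp  temp_plus_2
6     s1     5            7
0     s2     7            9
sort by temp:
  sensor  temp  temp_plus_2
6     s1     5            7
0     s2     7            9
add column temp_plus_10 = t['temp'] + 10:
  sensor  temp  temp_plus_2  temp_plus_10
6     s1     5            7            15
0     s2     7            9            17

15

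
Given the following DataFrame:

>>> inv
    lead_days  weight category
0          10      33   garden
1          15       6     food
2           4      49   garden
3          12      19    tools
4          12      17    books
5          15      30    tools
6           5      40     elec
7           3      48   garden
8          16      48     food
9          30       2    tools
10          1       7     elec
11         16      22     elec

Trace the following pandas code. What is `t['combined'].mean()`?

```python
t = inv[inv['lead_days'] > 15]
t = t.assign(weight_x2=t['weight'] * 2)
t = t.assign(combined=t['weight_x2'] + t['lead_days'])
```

68.6666666667

filter rows where lead_days > 15:
    lead_days  weight category
8          16      48     food
9          30       2    tools
11         16      22     elec
add column weight_x2 = t['weight'] * 2:
    lead_days  weight category  weight_x2
8          16      48     food         96
9          30       2    tools          4
11         16      22     elec         44
add column combined = t['weight_x2'] + t['lead_days']:
    lead_days  weight category  weight_x2  combined
8          16      48     food         96       112
9          30       2    tools          4        34
11         16      22     elec         44        60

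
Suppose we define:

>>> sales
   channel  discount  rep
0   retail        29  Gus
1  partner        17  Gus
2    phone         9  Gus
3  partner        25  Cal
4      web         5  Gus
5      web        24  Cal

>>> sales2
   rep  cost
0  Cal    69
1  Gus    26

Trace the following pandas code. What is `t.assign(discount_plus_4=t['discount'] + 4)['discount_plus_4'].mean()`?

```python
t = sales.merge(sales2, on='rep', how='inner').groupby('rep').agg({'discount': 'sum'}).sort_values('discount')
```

merge on 'rep' (how='inner') → 6 rows:
   channel  discount  rep  cost
0   retail        29  Gus    26
1  partner        17  Gus    26
2    phone         9  Gus    26
3  partner        25  Cal    69
4      web         5  Gus    26
5      web        24  Cal    69
group by rep, sum of discount:
     discount
rep          
Cal        49
Gus        60
sort by discount:
     discount
rep          
Cal        49
Gus        60
add column discount_plus_4 = t['discount'] + 4:
     discount  discount_plus_4
rep                           
Cal        49               53
Gus        60               64
The mean of column 'discount_plus_4' is 58.5.

58.5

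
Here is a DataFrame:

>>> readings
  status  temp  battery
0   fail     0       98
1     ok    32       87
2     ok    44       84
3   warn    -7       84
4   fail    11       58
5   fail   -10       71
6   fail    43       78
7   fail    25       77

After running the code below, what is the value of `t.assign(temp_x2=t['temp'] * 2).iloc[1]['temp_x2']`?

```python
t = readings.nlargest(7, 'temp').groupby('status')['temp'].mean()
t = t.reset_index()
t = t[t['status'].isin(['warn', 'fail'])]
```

take 7 rows with largest temp:
  status  temp  battery
2     ok    44       84
6   fail    43       78
1     ok    32       87
7   fail    25       77
4   fail    11       58
0   fail     0       98
3   warn    -7       84
group by status, mean of temp:
status
fail    19.75
ok      38.00
warn    -7.00
Name: temp, dtype: float64
reset_index():
  status   temp
0   fail  19.75
1     ok  38.00
2   warn  -7.00
filter rows where status in ['warn', 'fail']:
  status   temp
0   fail  19.75
2   warn  -7.00
add column temp_x2 = t['temp'] * 2:
  status   temp  temp_x2
0   fail  19.75     39.5
2   warn  -7.00    -14.0

-14.0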